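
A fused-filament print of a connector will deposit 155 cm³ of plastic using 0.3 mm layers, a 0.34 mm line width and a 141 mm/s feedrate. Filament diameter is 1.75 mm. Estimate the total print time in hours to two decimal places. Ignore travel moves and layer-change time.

2.99 hours

Bead cross-section: 0.3 × 0.34 → 0.102 mm².
Total extruded path = 155000/0.102 = 1519607.8 mm.
Time extruding = 1519607.8 / 141 = 10777.4 s.
Converting: 10777.4 s = 2.99 hours.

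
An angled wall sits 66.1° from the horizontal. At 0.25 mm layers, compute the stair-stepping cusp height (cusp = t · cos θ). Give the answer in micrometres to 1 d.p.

101.3 μm

Cusp = layer height × cos(66.1°) = 0.25 × 0.4051 = 0.101275 mm = 101.3 μm.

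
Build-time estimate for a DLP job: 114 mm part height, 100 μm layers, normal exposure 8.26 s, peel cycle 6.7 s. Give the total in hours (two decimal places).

4.74 hours

Layers = ⌈114/0.1⌉ = 1140.
Each layer takes = 8.26 + 6.7 = 14.96 s.
Build time: 1140 × 14.96 s = 17054.4 s, i.e. 4.74 hours.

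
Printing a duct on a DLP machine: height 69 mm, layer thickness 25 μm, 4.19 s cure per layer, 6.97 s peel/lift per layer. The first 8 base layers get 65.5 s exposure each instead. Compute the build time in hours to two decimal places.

Layers = ⌈69/0.025⌉ = 2760.
Base layers = 8 × (65.5 + 6.97) = 579.76 s.
Normal layers = 2752 × (4.19 + 6.97) = 30712.32 s.
Total = 579.76 + 30712.32 = 31292.08 s = 8.69 hours.

8.69 hours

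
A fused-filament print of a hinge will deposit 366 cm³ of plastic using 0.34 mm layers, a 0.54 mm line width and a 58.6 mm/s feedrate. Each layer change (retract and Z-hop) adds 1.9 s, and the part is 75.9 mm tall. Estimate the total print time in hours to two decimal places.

Bead cross-section = 0.34 × 0.54, so 0.1836 mm².
Path length: 366000 mm³ / 0.1836 mm² → 1993464.1 mm.
Time extruding: 1993464.1 / 58.6 → 34018.2 s.
Layer count = ceil(75.9 / 0.34) = 224.
Z-hop total = 224 × 1.9 = 425.6 s.
Altogether 34018.2 + 425.6 = 34443.8 s, i.e. 9.57 hours.

9.57 hours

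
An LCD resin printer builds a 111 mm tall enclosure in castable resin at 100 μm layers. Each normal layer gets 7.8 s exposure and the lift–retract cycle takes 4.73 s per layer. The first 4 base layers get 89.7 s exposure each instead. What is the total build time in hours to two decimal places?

Number of layers: 111 / 0.1 → 1110 (rounded up).
Base layers = 4 × (89.7 + 4.73) = 377.72 s.
Normal layers = 1106 × (7.8 + 4.73) = 13858.18 s.
Total = 377.72 + 13858.18 = 14235.9 s = 3.95 hours.

3.95 hours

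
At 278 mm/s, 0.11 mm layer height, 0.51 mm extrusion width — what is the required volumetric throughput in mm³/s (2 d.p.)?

15.60

Bead cross-section = 0.11 × 0.51 = 0.0561 mm².
Volumetric flow = 278 × 0.0561 = 15.60 mm³/s.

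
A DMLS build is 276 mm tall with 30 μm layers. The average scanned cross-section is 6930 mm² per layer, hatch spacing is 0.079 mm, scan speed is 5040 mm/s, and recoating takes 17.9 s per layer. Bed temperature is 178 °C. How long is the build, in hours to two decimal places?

Number of layers: 276 / 0.03 → 9200 (rounded up).
Per-layer scan distance = 6930 / 0.079, so 87721.5 mm.
Laser time per layer = 87721.5 / 5040 = 17.4051 s.
Per-layer time = 17.4051 + 17.9 = 35.3051 s.
9200 layers × 35.3051 s/layer = 324806.92 s, i.e. 90.22 hours.

90.22 hours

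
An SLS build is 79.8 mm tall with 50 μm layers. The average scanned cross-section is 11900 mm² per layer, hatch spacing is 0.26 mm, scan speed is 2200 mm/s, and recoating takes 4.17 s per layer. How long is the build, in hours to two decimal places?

11.07 hours

Layer count = ceil(79.8 / 0.05) = 1596.
Per-layer scan distance: 11900 / 0.26 → 45769.2 mm.
Per-layer scan time: 45769.2 / 2200 → 20.8042 s.
Time per layer: 20.8042 + 4.17 → 24.9742 s.
1596 layers × 24.9742 s/layer = 39858.8232 s, i.e. 11.07 hours.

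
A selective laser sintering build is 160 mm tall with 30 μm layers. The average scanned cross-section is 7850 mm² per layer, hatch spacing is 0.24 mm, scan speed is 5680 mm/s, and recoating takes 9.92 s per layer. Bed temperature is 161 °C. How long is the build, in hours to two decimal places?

Layer count = ceil(160 / 0.03) = 5334.
Per-layer scan distance = 7850 / 0.24, so 32708.3 mm.
Scan time per layer = 32708.3 / 5680 = 5.7585 s.
Time per layer: 5.7585 + 9.92 → 15.6785 s.
Total: 5334 × 15.6785 s = 83629.119 s → 23.23 hours.

23.23 hours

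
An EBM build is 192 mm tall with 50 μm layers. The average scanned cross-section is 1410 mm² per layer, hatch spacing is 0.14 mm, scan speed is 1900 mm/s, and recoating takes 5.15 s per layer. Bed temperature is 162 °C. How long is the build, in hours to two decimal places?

11.15 hours

Number of layers: 192 / 0.05 → 3840 (rounded up).
Hatch length per layer = 1410 / 0.14, so 10071.4 mm.
Beam time per layer: 10071.4 / 1900 → 5.3007 s.
Per-layer time = 5.3007 + 5.15 = 10.4507 s.
3840 layers × 10.4507 s/layer = 40130.688 s, i.e. 11.15 hours.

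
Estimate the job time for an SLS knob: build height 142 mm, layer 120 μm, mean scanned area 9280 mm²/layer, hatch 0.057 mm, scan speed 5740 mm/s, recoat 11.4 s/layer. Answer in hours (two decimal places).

Layers = ⌈142/0.12⌉ = 1184.
Per-layer scan distance = 9280 / 0.057, so 162807 mm.
Per-layer scan time = 162807 / 5740 = 28.3636 s.
Layer cycle = 28.3636 + 11.4 = 39.7636 s.
Build time = 1184 × 39.7636 = 47080.1024 s = 13.08 hours.

13.08 hours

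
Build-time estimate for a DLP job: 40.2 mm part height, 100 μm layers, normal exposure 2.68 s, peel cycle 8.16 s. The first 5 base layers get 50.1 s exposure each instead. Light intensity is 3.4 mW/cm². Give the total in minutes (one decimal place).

Number of layers: 40.2 / 0.1 → 402 (rounded up).
Burn-in layers: 5 × (50.1 + 8.16) → 291.3 s.
Regular layers: 397 × (2.68 + 8.16) → 4303.48 s.
Total = 291.3 + 4303.48 = 4594.78 s = 76.6 minutes.

76.6 minutes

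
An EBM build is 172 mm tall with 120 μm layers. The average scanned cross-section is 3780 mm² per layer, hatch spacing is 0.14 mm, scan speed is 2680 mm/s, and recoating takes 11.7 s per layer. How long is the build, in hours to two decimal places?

8.67 hours

Number of layers: 172 / 0.12 → 1434 (rounded up).
Per-layer scan distance: 3780 / 0.14 → 27000 mm.
Beam time per layer = 27000 / 2680, so 10.0746 s.
Time per layer = 10.0746 + 11.7 = 21.7746 s.
Total: 1434 × 21.7746 s = 31224.7764 s → 8.67 hours.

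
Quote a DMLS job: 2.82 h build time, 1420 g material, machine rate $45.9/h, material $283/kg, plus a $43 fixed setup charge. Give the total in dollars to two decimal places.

$574.30

Machine cost = 45.9 × 2.82, so $129.438.
Material cost: 283 × 1420/1000 → $401.86.
Total = 129.438 + 401.86 + 43 = 574.298 ≈ $574.30.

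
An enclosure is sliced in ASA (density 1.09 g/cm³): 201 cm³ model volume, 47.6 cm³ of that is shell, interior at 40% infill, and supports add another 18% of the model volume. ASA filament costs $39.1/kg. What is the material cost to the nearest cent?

Volume inside the shell = 201 − 47.6 = 153.4 cm³.
Deposited infill = 0.40 × 153.4 = 61.36 cm³.
Support = 0.18 × 201 = 36.18 cm³.
Total extruded = 47.6 + 61.36 + 36.18, so 145.14 cm³.
Mass: 145.14 × 1.09 → 158.2026 g.
Cost = 158.2026 g / 1000 × $39.1/kg = $6.19.

$6.19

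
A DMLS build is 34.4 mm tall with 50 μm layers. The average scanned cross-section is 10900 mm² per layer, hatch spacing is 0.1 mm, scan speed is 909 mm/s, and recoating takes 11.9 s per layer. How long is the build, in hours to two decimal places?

25.19 hours

Layer count = ceil(34.4 / 0.05) = 688.
Hatch length per layer = 10900 / 0.1 = 109000 mm.
Per-layer scan time = 109000 / 909 = 119.912 s.
Layer cycle = 119.912 + 11.9 = 131.812 s.
688 layers × 131.812 s/layer = 90686.656 s, i.e. 25.19 hours.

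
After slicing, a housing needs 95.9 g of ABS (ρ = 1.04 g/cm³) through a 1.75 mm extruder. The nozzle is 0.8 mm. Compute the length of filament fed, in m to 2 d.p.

Volume = 95.9 g / 1.04 g·cm⁻³ = 92.2115 cm³ = 92211.5 mm³.
Filament cross-section = π × (1.75/2)² = 2.4053 mm².
L = V/A = 92211.5/2.4053 = 38336.8 mm → 38.34 m.

38.34 m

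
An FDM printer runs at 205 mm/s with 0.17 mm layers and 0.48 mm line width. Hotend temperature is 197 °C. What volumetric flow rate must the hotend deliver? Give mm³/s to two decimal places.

A = 0.17 × 0.48, so 0.0816 mm².
Volumetric flow = 205 × 0.0816 = 16.73 mm³/s.

16.73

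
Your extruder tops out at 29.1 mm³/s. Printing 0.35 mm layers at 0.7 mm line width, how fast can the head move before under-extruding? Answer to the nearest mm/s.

A: 0.35 × 0.7 → 0.245 mm².
Max speed = 29.1 / 0.245 = 118.78 ≈ 119 mm/s.

119 mm/s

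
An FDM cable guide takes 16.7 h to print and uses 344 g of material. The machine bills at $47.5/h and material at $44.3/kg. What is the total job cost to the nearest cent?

$808.49

Machine cost = 47.5 × 16.7, so $793.25.
Material charge: 44.3 × 344/1000 → $15.2392.
Total = 793.25 + 15.2392 = 808.4892 ≈ $808.49.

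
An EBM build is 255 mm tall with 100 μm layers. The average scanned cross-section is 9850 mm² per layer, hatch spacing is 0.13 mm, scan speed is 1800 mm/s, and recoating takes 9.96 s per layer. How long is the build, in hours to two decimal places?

Number of layers: 255 / 0.1 → 2550 (rounded up).
Per-layer scan distance = 9850 / 0.13, so 75769.2 mm.
Per-layer scan time: 75769.2 / 1800 → 42.094 s.
Time per layer = 42.094 + 9.96 = 52.054 s.
2550 layers × 52.054 s/layer = 132737.7 s, i.e. 36.87 hours.

36.87 hours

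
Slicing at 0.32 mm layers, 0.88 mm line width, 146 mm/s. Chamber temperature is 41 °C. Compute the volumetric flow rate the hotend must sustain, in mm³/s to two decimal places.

41.11

Bead cross-section: 0.32 × 0.88 → 0.2816 mm².
Volumetric flow = 146 × 0.2816 = 41.11 mm³/s.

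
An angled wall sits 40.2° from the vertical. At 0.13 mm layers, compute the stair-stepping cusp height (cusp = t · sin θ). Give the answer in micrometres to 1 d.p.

Cusp = layer height × sin(40.2°) = 0.13 × 0.6455 = 0.083915 mm = 83.9 μm.

83.9 μm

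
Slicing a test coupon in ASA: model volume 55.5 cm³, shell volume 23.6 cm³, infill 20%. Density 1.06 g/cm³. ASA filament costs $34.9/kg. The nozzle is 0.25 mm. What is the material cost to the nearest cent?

Interior volume = 55.5 − 23.6 = 31.9 cm³.
Infill volume = 0.20 × 31.9, so 6.38 cm³.
Deposited volume = 23.6 + 6.38, so 29.98 cm³.
Mass: 29.98 × 1.06 → 31.7788 g.
Cost = 31.7788 g / 1000 × $34.9/kg = $1.11.

$1.11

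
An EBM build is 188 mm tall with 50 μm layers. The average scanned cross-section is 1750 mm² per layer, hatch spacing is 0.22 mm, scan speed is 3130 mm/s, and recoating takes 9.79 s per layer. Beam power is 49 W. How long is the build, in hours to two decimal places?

12.88 hours

Number of layers: 188 / 0.05 → 3760 (rounded up).
Scan path per layer = 1750 / 0.22 = 7954.5 mm.
Scan time per layer: 7954.5 / 3130 → 2.5414 s.
Time per layer = 2.5414 + 9.79, so 12.3314 s.
Build time = 3760 × 12.3314 = 46366.064 s = 12.88 hours.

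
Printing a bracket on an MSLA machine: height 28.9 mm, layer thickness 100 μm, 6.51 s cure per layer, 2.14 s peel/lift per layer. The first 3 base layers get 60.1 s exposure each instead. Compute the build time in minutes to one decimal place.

Layer count = ceil(28.9 / 0.1) = 289.
Base layers: 3 × (60.1 + 2.14) → 186.72 s.
Normal layers = 286 × (6.51 + 2.14), so 2473.9 s.
Total = 186.72 + 2473.9 = 2660.62 s = 44.3 minutes.

44.3 minutes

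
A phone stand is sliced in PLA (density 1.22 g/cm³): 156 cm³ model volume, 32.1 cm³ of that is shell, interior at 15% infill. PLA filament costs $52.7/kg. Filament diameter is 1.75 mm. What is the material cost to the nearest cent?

$3.26

Infill region: 156 − 32.1 → 123.9 cm³.
Infill deposited: 0.15 × 123.9 → 18.585 cm³.
Deposited volume = 32.1 + 18.585, so 50.685 cm³.
Mass: 50.685 × 1.22 → 61.8357 g.
Cost = 61.8357 g / 1000 × $52.7/kg = $3.26.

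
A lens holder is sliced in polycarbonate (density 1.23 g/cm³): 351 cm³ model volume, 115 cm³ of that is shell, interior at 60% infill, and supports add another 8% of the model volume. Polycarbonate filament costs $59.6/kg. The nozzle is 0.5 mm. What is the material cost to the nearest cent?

$20.87

Volume inside the shell = 351 − 115 = 236 cm³.
Infill deposited: 0.60 × 236 → 141.6 cm³.
Support = 0.08 × 351 = 28.08 cm³.
Total extruded = 115 + 141.6 + 28.08 = 284.68 cm³.
Mass = 284.68 × 1.23, so 350.1564 g.
Cost = 350.1564 g / 1000 × $59.6/kg = $20.87.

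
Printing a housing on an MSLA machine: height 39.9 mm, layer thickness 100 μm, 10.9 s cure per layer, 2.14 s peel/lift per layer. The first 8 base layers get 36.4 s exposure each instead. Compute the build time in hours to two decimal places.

1.50 hours

Number of layers: 39.9 / 0.1 → 399 (rounded up).
Burn-in layers = 8 × (36.4 + 2.14), so 308.32 s.
Remaining layers: 391 × (10.9 + 2.14) → 5098.64 s.
Sum: 308.32 + 5098.64 = 5406.96 s → 1.50 hours.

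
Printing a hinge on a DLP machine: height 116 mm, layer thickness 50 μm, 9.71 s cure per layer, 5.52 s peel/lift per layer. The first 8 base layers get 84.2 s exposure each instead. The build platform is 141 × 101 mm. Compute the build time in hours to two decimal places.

9.98 hours

Layer count = ceil(116 / 0.05) = 2320.
Burn-in layers = 8 × (84.2 + 5.52), so 717.76 s.
Regular layers = 2312 × (9.71 + 5.52), so 35211.76 s.
Sum: 717.76 + 35211.76 = 35929.52 s → 9.98 hours.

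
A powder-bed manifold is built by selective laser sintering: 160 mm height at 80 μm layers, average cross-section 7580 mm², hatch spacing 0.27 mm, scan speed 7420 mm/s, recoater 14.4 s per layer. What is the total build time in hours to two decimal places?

10.10 hours

Layer count = ceil(160 / 0.08) = 2000.
Per-layer scan distance: 7580 / 0.27 → 28074.1 mm.
Laser time per layer = 28074.1 / 7420 = 3.7836 s.
Time per layer = 3.7836 + 14.4 = 18.1836 s.
Build time = 2000 × 18.1836 = 36367.2 s = 10.10 hours.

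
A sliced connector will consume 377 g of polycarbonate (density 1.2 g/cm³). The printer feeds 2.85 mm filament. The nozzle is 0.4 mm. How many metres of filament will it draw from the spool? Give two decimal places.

Volume = 377 g / 1.2 g·cm⁻³ = 314.1667 cm³ = 314166.7 mm³.
A = π r² = π × 1.425² = 6.3794 mm².
L = V/A = 314166.7/6.3794 = 49247.06 mm → 49.25 m.

49.25 m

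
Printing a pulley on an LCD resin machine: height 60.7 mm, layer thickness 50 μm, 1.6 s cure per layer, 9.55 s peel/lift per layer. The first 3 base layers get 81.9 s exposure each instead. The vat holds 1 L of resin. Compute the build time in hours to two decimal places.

Layers = ⌈60.7/0.05⌉ = 1214.
Burn-in layers = 3 × (81.9 + 9.55) = 274.35 s.
Normal layers: 1211 × (1.6 + 9.55) → 13502.65 s.
Total = 274.35 + 13502.65 = 13777 s = 3.83 hours.

3.83 hours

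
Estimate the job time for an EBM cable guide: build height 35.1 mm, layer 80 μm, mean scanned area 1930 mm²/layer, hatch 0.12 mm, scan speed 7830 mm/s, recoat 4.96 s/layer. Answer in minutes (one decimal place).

51.3 minutes

Layer count = ceil(35.1 / 0.08) = 439.
Per-layer scan distance = 1930 / 0.12 = 16083.3 mm.
Beam time per layer: 16083.3 / 7830 → 2.0541 s.
Time per layer = 2.0541 + 4.96 = 7.0141 s.
Total: 439 × 7.0141 s = 3079.1899 s → 51.3 minutes.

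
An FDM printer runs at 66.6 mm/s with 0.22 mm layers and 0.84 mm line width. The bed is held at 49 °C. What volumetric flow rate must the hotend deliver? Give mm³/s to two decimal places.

Extrusion cross-section = 0.22 × 0.84, so 0.1848 mm².
Q = v·A = 66.6 × 0.1848 = 12.31 mm³/s.

12.31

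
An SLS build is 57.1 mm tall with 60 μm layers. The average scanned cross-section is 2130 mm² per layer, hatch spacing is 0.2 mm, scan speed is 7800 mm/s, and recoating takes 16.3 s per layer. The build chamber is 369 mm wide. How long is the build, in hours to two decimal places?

4.67 hours

Layer count = ceil(57.1 / 0.06) = 952.
Hatch length per layer = 2130 / 0.2, so 10650 mm.
Laser time per layer = 10650 / 7800, so 1.3654 s.
Time per layer = 1.3654 + 16.3, so 17.6654 s.
Build time = 952 × 17.6654 = 16817.4608 s = 4.67 hours.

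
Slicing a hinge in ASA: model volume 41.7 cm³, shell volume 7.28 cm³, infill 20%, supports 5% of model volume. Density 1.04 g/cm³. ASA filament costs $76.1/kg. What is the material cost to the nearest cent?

$1.29

Infill region = 41.7 − 7.28 = 34.42 cm³.
Infill volume: 0.20 × 34.42 → 6.884 cm³.
Support: 0.05 × 41.7 → 2.085 cm³.
Total extruded = 7.28 + 6.884 + 2.085 = 16.249 cm³.
Mass: 16.249 × 1.04 → 16.89896 g.
Cost = 16.89896 g / 1000 × $76.1/kg = $1.29.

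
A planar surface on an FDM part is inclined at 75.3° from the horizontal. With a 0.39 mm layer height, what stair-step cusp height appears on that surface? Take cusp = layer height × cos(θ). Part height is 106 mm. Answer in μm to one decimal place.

99.0 μm

h_c = t·cos θ = 0.39 × 0.2538 = 0.098982 mm (99.0 μm).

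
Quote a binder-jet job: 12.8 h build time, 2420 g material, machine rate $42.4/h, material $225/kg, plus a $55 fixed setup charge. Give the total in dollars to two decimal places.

Time charge = 42.4 × 12.8 = $542.72.
Material charge: 225 × 2420/1000 → $544.50.
Total = 542.72 + 544.50 + 55 = $1142.22.

$1142.22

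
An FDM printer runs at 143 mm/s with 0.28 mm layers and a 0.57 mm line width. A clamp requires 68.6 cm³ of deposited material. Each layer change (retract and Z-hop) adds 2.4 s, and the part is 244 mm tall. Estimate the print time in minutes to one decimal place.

85.0 minutes

Line area = 0.28 × 0.57 = 0.1596 mm².
Path length: 68600 mm³ / 0.1596 mm² → 429824.6 mm.
Print-move time = 429824.6 / 143, so 3005.8 s.
Layer count = ceil(244 / 0.28) = 872.
Z-hop total: 872 × 2.4 → 2092.8 s.
Total = 3005.8 + 2092.8 = 5098.6 s = 85.0 minutes.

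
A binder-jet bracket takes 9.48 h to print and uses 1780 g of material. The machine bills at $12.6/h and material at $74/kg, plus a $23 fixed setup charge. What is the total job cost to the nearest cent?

$274.17

Time charge = 12.6 × 9.48 = $119.448.
Material cost = 74 × 1780/1000 = $131.72.
Total = 119.448 + 131.72 + 23 = 274.168 ≈ $274.17.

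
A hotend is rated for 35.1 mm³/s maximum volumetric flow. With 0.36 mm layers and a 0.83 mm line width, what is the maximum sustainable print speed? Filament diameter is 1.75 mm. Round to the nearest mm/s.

Bead cross-section = 0.36 × 0.83 = 0.2988 mm².
v_max = Q/A = 35.1/0.2988 = 117.47 mm/s → 117 mm/s.

117 mm/s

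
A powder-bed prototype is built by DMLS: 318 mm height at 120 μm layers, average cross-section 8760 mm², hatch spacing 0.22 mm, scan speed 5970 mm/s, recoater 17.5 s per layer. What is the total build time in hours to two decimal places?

Layers = ⌈318/0.12⌉ = 2650.
Scan path per layer: 8760 / 0.22 → 39818.2 mm.
Laser time per layer = 39818.2 / 5970 = 6.6697 s.
Time per layer: 6.6697 + 17.5 → 24.1697 s.
Build time = 2650 × 24.1697 = 64049.705 s = 17.79 hours.

17.79 hours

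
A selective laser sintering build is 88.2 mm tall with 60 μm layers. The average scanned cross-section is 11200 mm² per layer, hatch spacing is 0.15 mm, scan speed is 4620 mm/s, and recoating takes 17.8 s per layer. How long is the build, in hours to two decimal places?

13.87 hours

Layer count = ceil(88.2 / 0.06) = 1470.
Hatch length per layer = 11200 / 0.15, so 74666.7 mm.
Scan time per layer: 74666.7 / 4620 → 16.1616 s.
Time per layer: 16.1616 + 17.8 → 33.9616 s.
Build time = 1470 × 33.9616 = 49923.552 s = 13.87 hours.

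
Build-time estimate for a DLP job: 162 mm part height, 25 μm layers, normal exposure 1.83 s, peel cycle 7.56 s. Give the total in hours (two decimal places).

Layers = ⌈162/0.025⌉ = 6480.
Cycle time = 1.83 + 7.56, so 9.39 s.
Build time: 6480 × 9.39 s = 60847.2 s, i.e. 16.90 hours.

16.90 hours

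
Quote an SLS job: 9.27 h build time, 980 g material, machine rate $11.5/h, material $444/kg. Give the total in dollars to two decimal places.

$541.73

Time charge = 11.5 × 9.27, so $106.605.
Material cost: 444 × 980/1000 → $435.12.
Total = 106.605 + 435.12 = 541.725 ≈ $541.73.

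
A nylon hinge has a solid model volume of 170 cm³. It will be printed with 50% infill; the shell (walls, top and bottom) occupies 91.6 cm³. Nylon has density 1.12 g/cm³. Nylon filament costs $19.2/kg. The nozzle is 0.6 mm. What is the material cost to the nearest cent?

Infill region: 170 − 91.6 → 78.4 cm³.
Deposited infill = 0.50 × 78.4 = 39.2 cm³.
Total printed volume = 91.6 + 39.2, so 130.8 cm³.
Mass: 130.8 × 1.12 → 146.496 g.
Cost = 146.496 g / 1000 × $19.2/kg = $2.81.

$2.81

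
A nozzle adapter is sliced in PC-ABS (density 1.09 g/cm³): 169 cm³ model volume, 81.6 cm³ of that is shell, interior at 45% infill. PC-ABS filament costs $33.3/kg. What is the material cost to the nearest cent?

Interior volume = 169 − 81.6, so 87.4 cm³.
Deposited infill = 0.45 × 87.4, so 39.33 cm³.
Total extruded = 81.6 + 39.33, so 120.93 cm³.
Mass = 120.93 × 1.09, so 131.8137 g.
At $33.3/kg: 131.8137/1000 × 33.3 = $4.39.

$4.39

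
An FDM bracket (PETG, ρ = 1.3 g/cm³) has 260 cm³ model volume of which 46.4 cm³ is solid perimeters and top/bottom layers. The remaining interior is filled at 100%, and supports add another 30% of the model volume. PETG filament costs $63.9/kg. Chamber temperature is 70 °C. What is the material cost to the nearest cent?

Infill region: 260 − 46.4 → 213.6 cm³.
Deposited infill = 1.00 × 213.6 = 213.6 cm³.
Support: 0.30 × 260 → 78 cm³.
Total extruded = 46.4 + 213.6 + 78 = 338 cm³.
Mass = 338 × 1.3, so 439.4 g.
Cost = 439.4 g / 1000 × $63.9/kg = $28.08.

$28.08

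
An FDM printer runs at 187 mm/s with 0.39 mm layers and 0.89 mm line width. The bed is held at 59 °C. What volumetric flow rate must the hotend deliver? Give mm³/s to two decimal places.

A: 0.39 × 0.89 → 0.3471 mm².
Q = v·A = 187 × 0.3471 = 64.91 mm³/s.

64.91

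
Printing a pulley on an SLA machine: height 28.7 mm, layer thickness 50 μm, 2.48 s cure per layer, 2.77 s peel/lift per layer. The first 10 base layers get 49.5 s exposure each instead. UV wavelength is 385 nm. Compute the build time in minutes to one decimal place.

Layer count = ceil(28.7 / 0.05) = 574.
Base layers = 10 × (49.5 + 2.77) = 522.7 s.
Remaining layers = 564 × (2.48 + 2.77), so 2961 s.
Sum: 522.7 + 2961 = 3483.7 s → 58.1 minutes.

58.1 minutes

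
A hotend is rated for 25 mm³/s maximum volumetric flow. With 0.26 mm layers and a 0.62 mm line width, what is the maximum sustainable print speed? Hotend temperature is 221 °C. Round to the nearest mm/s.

155 mm/s

Bead cross-section = 0.26 × 0.62 = 0.1612 mm².
Max speed = 25 / 0.1612 = 155.09 ≈ 155 mm/s.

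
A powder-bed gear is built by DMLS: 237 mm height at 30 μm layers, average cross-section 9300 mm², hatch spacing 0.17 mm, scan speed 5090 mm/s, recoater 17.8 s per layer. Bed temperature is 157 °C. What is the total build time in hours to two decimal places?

62.65 hours

Layers = ⌈237/0.03⌉ = 7900.
Scan path per layer = 9300 / 0.17 = 54705.9 mm.
Scan time per layer = 54705.9 / 5090, so 10.7477 s.
Per-layer time = 10.7477 + 17.8, so 28.5477 s.
7900 layers × 28.5477 s/layer = 225526.83 s, i.e. 62.65 hours.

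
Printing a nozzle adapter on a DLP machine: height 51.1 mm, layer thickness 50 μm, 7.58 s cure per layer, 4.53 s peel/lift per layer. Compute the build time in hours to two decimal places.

3.44 hours

Number of layers: 51.1 / 0.05 → 1022 (rounded up).
Each layer takes = 7.58 + 4.53 = 12.11 s.
Build time: 1022 × 12.11 s = 12376.42 s, i.e. 3.44 hours.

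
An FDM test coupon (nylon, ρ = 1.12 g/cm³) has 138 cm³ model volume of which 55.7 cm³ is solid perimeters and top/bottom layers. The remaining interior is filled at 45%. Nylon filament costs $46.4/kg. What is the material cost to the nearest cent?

$4.82

Infill region = 138 − 55.7 = 82.3 cm³.
Infill deposited: 0.45 × 82.3 → 37.035 cm³.
Total printed volume = 55.7 + 37.035, so 92.735 cm³.
Mass = 92.735 × 1.12, so 103.8632 g.
Cost = 103.8632 g / 1000 × $46.4/kg = $4.82.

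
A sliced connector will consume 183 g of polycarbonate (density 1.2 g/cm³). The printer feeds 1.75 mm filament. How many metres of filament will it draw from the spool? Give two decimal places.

63.40 m

Extruded volume: 183/1.2 = 152.5 cm³ (152500 mm³).
Filament cross-section = π × (1.75/2)² = 2.4053 mm².
L = V/A = 152500/2.4053 = 63401.65 mm → 63.40 m.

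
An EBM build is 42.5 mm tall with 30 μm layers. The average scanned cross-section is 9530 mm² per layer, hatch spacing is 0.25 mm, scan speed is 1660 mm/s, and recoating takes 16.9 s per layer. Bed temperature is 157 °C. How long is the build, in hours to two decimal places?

Layers = ⌈42.5/0.03⌉ = 1417.
Scan path per layer: 9530 / 0.25 → 38120 mm.
Beam time per layer: 38120 / 1660 → 22.9639 s.
Layer cycle = 22.9639 + 16.9, so 39.8639 s.
Build time = 1417 × 39.8639 = 56487.1463 s = 15.69 hours.

15.69 hours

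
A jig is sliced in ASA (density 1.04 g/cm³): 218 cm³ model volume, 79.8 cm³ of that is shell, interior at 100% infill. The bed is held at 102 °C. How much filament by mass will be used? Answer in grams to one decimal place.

226.7 g

Infill region = 218 − 79.8 = 138.2 cm³.
Infill deposited: 1.00 × 138.2 → 138.2 cm³.
Deposited volume = 79.8 + 138.2, so 218 cm³.
Mass = 218 × 1.04 = 226.72 g.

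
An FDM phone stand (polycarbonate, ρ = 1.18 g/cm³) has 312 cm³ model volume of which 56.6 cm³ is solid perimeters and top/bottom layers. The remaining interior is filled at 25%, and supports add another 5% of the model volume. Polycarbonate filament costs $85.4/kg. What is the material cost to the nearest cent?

$13.71

Infill region = 312 − 56.6, so 255.4 cm³.
Deposited infill: 0.25 × 255.4 → 63.85 cm³.
Support = 0.05 × 312 = 15.6 cm³.
Total printed volume = 56.6 + 63.85 + 15.6, so 136.05 cm³.
Mass: 136.05 × 1.18 → 160.539 g.
Cost = 160.539 g / 1000 × $85.4/kg = $13.71.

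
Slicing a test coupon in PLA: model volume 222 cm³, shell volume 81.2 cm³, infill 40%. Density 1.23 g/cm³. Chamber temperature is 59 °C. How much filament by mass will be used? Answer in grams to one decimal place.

Volume inside the shell: 222 − 81.2 → 140.8 cm³.
Deposited infill = 0.40 × 140.8 = 56.32 cm³.
Total extruded = 81.2 + 56.32, so 137.52 cm³.
Mass = 137.52 × 1.23 = 169.1496 g.

169.1 g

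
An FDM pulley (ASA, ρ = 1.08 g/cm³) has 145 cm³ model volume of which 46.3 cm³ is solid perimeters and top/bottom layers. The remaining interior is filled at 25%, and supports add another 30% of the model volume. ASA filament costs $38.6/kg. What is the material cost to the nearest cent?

Volume inside the shell: 145 − 46.3 → 98.7 cm³.
Deposited infill = 0.25 × 98.7 = 24.675 cm³.
Support: 0.30 × 145 → 43.5 cm³.
Total printed volume = 46.3 + 24.675 + 43.5, so 114.475 cm³.
Mass = 114.475 × 1.08, so 123.633 g.
Cost = 123.633 g / 1000 × $38.6/kg = $4.77.

$4.77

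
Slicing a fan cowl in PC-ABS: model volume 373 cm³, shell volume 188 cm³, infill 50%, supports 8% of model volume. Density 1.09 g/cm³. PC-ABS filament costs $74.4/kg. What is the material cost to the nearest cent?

Infill region = 373 − 188, so 185 cm³.
Infill deposited = 0.50 × 185 = 92.5 cm³.
Support: 0.08 × 373 → 29.84 cm³.
Total printed volume = 188 + 92.5 + 29.84, so 310.34 cm³.
Mass = 310.34 × 1.09, so 338.2706 g.
At $74.4/kg: 338.2706/1000 × 74.4 = $25.17.

$25.17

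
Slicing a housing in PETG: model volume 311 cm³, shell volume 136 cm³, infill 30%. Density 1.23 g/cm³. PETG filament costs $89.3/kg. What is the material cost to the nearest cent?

Infill region: 311 − 136 → 175 cm³.
Infill deposited = 0.30 × 175 = 52.5 cm³.
Total extruded: 136 + 52.5 → 188.5 cm³.
Mass = 188.5 × 1.23, so 231.855 g.
Cost = 231.855 g / 1000 × $89.3/kg = $20.70.

$20.70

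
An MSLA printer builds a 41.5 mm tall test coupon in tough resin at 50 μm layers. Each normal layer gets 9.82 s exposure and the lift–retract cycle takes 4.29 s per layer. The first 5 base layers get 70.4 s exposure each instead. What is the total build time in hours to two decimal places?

Number of layers: 41.5 / 0.05 → 830 (rounded up).
Burn-in layers = 5 × (70.4 + 4.29) = 373.45 s.
Remaining layers = 825 × (9.82 + 4.29), so 11640.75 s.
Sum: 373.45 + 11640.75 = 12014.2 s → 3.34 hours.

3.34 hours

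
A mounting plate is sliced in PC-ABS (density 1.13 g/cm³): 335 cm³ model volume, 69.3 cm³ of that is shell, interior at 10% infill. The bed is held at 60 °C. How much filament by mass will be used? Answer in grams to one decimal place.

108.3 g

Infill region = 335 − 69.3 = 265.7 cm³.
Deposited infill = 0.10 × 265.7 = 26.57 cm³.
Total extruded = 69.3 + 26.57, so 95.87 cm³.
Mass = 95.87 × 1.13, so 108.3331 g.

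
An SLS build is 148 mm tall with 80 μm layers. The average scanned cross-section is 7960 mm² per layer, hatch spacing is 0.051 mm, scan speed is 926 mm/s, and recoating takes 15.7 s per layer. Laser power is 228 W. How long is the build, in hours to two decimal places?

Layer count = ceil(148 / 0.08) = 1850.
Per-layer scan distance = 7960 / 0.051, so 156078.4 mm.
Per-layer scan time: 156078.4 / 926 → 168.5512 s.
Time per layer = 168.5512 + 15.7 = 184.2512 s.
Build time = 1850 × 184.2512 = 340864.72 s = 94.68 hours.

94.68 hours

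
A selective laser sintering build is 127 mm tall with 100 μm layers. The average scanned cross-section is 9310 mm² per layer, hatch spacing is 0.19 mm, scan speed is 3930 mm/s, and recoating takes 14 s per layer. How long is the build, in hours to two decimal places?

Layer count = ceil(127 / 0.1) = 1270.
Hatch length per layer = 9310 / 0.19 = 49000 mm.
Scan time per layer: 49000 / 3930 → 12.4682 s.
Time per layer: 12.4682 + 14 → 26.4682 s.
Build time = 1270 × 26.4682 = 33614.614 s = 9.34 hours.

9.34 hours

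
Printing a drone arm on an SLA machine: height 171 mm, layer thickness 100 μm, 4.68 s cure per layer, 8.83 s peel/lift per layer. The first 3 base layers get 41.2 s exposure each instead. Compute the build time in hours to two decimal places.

6.45 hours

Layers = ⌈171/0.1⌉ = 1710.
Burn-in layers = 3 × (41.2 + 8.83), so 150.09 s.
Normal layers: 1707 × (4.68 + 8.83) → 23061.57 s.
Total = 150.09 + 23061.57 = 23211.66 s = 6.45 hours.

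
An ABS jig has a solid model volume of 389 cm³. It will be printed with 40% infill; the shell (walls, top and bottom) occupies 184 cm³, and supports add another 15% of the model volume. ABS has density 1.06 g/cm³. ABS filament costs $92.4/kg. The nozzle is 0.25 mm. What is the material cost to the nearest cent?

Interior volume = 389 − 184, so 205 cm³.
Infill volume: 0.40 × 205 → 82 cm³.
Support = 0.15 × 389, so 58.35 cm³.
Total extruded = 184 + 82 + 58.35 = 324.35 cm³.
Mass: 324.35 × 1.06 → 343.811 g.
At $92.4/kg: 343.811/1000 × 92.4 = $31.77.

$31.77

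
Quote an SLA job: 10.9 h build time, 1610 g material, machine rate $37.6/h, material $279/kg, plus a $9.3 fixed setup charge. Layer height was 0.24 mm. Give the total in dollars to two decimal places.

$868.33

Machine cost = 37.6 × 10.9 = $409.84.
Material charge: 279 × 1610/1000 → $449.19.
Adding setup: 409.84 + 449.19 + 9.3 → $868.33.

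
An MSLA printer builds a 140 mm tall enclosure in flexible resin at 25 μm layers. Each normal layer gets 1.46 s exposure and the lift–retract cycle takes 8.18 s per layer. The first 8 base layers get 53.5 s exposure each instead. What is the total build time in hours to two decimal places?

Layer count = ceil(140 / 0.025) = 5600.
Bottom layers: 8 × (53.5 + 8.18) → 493.44 s.
Regular layers: 5592 × (1.46 + 8.18) → 53906.88 s.
Sum: 493.44 + 53906.88 = 54400.32 s → 15.11 hours.

15.11 hours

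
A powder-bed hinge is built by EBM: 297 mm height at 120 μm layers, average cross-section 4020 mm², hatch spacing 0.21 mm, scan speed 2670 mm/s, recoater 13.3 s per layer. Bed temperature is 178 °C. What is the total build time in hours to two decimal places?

Layer count = ceil(297 / 0.12) = 2475.
Per-layer scan distance: 4020 / 0.21 → 19142.9 mm.
Per-layer scan time: 19142.9 / 2670 → 7.1696 s.
Layer cycle = 7.1696 + 13.3 = 20.4696 s.
Build time = 2475 × 20.4696 = 50662.26 s = 14.07 hours.

14.07 hours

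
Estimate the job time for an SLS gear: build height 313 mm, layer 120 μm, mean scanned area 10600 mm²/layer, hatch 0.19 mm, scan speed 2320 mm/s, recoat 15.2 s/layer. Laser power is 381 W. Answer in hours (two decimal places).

28.44 hours

Layers = ⌈313/0.12⌉ = 2609.
Per-layer scan distance = 10600 / 0.19 = 55789.5 mm.
Scan time per layer: 55789.5 / 2320 → 24.0472 s.
Per-layer time: 24.0472 + 15.2 → 39.2472 s.
Total: 2609 × 39.2472 s = 102395.9448 s → 28.44 hours.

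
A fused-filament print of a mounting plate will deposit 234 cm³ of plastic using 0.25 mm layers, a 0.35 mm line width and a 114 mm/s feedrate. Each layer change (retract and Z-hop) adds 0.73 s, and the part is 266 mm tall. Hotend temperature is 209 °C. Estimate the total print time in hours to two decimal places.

6.73 hours

Bead cross-section: 0.25 × 0.35 → 0.0875 mm².
Toolpath length = 234 cm³ / 0.0875 mm² = 234000 / 0.0875 = 2674285.7 mm.
Time extruding: 2674285.7 / 114 → 23458.6 s.
Number of layers: 266 / 0.25 → 1064 (rounded up).
Non-print overhead = 1064 × 0.73, so 776.72 s.
Altogether 23458.6 + 776.72 = 24235.32 s, i.e. 6.73 hours.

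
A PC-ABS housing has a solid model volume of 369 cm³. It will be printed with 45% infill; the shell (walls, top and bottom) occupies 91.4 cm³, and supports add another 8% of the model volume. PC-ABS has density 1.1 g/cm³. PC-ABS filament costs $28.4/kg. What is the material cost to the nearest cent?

$7.68

Volume inside the shell: 369 − 91.4 → 277.6 cm³.
Infill deposited = 0.45 × 277.6 = 124.92 cm³.
Support: 0.08 × 369 → 29.52 cm³.
Deposited volume = 91.4 + 124.92 + 29.52 = 245.84 cm³.
Mass = 245.84 × 1.1 = 270.424 g.
Cost = 270.424 g / 1000 × $28.4/kg = $7.68.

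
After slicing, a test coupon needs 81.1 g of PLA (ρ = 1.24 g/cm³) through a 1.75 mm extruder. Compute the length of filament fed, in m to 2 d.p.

Extruded volume: 81.1/1.24 = 65.4032 cm³ (65403.2 mm³).
Cross-section of 1.75 mm filament: π·(1.75/2)² = 2.4053 mm².
L = V/A = 65403.2/2.4053 = 27191.29 mm → 27.19 m.

27.19 m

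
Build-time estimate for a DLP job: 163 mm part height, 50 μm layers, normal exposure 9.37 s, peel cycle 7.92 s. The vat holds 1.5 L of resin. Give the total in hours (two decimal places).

15.66 hours

Layers = ⌈163/0.05⌉ = 3260.
Cycle time = 9.37 + 7.92 = 17.29 s.
Build time: 3260 × 17.29 s = 56365.4 s, i.e. 15.66 hours.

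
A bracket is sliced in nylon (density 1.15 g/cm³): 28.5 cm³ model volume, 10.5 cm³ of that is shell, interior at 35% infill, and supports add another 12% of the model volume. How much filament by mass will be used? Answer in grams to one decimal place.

23.3 g

Infill region = 28.5 − 10.5 = 18 cm³.
Infill deposited = 0.35 × 18 = 6.3 cm³.
Support = 0.12 × 28.5 = 3.42 cm³.
Total extruded = 10.5 + 6.3 + 3.42, so 20.22 cm³.
Mass = 20.22 × 1.15 = 23.253 g.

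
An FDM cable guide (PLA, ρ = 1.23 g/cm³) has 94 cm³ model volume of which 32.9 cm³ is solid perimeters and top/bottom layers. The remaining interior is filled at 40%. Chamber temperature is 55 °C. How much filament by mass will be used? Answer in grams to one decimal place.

70.5 g

Infill region = 94 − 32.9, so 61.1 cm³.
Infill deposited: 0.40 × 61.1 → 24.44 cm³.
Total printed volume: 32.9 + 24.44 → 57.34 cm³.
Mass = 57.34 × 1.23, so 70.5282 g.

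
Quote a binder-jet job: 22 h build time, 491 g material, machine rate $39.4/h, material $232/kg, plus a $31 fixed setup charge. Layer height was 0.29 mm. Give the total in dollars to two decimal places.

$1011.71

Machine-time cost: 39.4 × 22 → $866.80.
Material cost: 232 × 491/1000 → $113.912.
Total = 866.80 + 113.912 + 31 = 1011.712 ≈ $1011.71.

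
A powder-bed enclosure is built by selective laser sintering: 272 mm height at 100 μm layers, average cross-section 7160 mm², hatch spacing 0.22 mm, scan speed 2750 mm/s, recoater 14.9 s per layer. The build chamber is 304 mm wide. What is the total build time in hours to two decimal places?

Number of layers: 272 / 0.1 → 2720 (rounded up).
Hatch length per layer: 7160 / 0.22 → 32545.5 mm.
Scan time per layer = 32545.5 / 2750 = 11.8347 s.
Layer cycle: 11.8347 + 14.9 → 26.7347 s.
Build time = 2720 × 26.7347 = 72718.384 s = 20.20 hours.

20.20 hours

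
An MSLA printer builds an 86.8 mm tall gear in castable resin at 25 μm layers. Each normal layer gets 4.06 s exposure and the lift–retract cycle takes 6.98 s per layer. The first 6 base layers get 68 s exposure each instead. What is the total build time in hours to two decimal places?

10.75 hours

Layers = ⌈86.8/0.025⌉ = 3472.
Bottom layers: 6 × (68 + 6.98) → 449.88 s.
Remaining layers: 3466 × (4.06 + 6.98) → 38264.64 s.
Total = 449.88 + 38264.64 = 38714.52 s = 10.75 hours.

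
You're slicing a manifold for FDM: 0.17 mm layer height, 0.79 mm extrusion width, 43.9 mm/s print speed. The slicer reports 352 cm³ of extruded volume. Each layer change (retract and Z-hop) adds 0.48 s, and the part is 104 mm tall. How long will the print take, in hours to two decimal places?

Line area = 0.17 × 0.79 = 0.1343 mm².
Total extruded path = 352000/0.1343 = 2620997.8 mm.
Print-move time: 2620997.8 / 43.9 → 59703.8 s.
Layer count = ceil(104 / 0.17) = 612.
Layer-change overhead: 612 × 0.48 → 293.76 s.
Altogether 59703.8 + 293.76 = 59997.56 s, i.e. 16.67 hours.

16.67 hours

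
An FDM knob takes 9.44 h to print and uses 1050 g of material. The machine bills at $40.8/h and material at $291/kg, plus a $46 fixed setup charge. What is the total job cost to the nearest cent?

$736.70

Machine cost: 40.8 × 9.44 → $385.152.
Material charge: 291 × 1050/1000 → $305.55.
Adding setup: 385.152 + 305.55 + 46 → 736.702 ≈ $736.70.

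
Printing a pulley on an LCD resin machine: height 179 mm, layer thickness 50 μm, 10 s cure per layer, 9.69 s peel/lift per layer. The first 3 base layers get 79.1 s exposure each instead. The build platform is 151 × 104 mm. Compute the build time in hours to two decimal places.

Layer count = ceil(179 / 0.05) = 3580.
Base layers = 3 × (79.1 + 9.69) = 266.37 s.
Remaining layers = 3577 × (10 + 9.69) = 70431.13 s.
Total = 266.37 + 70431.13 = 70697.5 s = 19.64 hours.

19.64 hours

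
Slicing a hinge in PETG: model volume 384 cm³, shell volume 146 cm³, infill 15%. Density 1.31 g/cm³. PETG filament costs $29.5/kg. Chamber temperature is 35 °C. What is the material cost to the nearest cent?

$7.02

Volume inside the shell: 384 − 146 → 238 cm³.
Infill deposited = 0.15 × 238 = 35.7 cm³.
Total extruded = 146 + 35.7 = 181.7 cm³.
Mass = 181.7 × 1.31, so 238.027 g.
At $29.5/kg: 238.027/1000 × 29.5 = $7.02.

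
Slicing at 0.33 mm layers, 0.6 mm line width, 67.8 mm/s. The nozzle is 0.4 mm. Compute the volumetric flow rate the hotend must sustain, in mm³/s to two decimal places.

13.42

A: 0.33 × 0.6 → 0.198 mm².
Volumetric flow = 67.8 × 0.198 = 13.42 mm³/s.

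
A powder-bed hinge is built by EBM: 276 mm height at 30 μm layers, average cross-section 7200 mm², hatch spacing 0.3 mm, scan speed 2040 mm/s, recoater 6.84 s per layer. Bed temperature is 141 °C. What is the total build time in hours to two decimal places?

Layer count = ceil(276 / 0.03) = 9200.
Scan path per layer = 7200 / 0.3 = 24000 mm.
Per-layer scan time = 24000 / 2040 = 11.7647 s.
Time per layer = 11.7647 + 6.84, so 18.6047 s.
Build time = 9200 × 18.6047 = 171163.24 s = 47.55 hours.

47.55 hours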